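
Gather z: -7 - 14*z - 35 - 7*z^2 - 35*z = -7*z^2 - 49*z - 42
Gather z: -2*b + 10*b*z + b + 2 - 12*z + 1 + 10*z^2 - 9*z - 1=-b + 10*z^2 + z*(10*b - 21) + 2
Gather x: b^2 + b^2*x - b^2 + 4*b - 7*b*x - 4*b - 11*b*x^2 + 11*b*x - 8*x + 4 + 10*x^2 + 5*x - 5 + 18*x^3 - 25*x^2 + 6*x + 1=18*x^3 + x^2*(-11*b - 15) + x*(b^2 + 4*b + 3)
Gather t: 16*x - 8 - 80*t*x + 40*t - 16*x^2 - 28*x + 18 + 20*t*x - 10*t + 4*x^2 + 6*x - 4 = t*(30 - 60*x) - 12*x^2 - 6*x + 6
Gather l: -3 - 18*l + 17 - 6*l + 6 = 20 - 24*l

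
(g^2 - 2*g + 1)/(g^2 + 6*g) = (g^2 - 2*g + 1)/(g*(g + 6))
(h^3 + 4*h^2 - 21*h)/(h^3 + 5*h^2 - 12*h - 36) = h*(h + 7)/(h^2 + 8*h + 12)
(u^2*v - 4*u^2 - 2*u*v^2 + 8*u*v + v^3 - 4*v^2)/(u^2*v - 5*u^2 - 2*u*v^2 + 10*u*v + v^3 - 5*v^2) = (v - 4)/(v - 5)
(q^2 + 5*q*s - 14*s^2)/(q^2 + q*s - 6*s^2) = (q + 7*s)/(q + 3*s)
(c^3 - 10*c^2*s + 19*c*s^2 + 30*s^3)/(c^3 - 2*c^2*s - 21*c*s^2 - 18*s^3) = (c - 5*s)/(c + 3*s)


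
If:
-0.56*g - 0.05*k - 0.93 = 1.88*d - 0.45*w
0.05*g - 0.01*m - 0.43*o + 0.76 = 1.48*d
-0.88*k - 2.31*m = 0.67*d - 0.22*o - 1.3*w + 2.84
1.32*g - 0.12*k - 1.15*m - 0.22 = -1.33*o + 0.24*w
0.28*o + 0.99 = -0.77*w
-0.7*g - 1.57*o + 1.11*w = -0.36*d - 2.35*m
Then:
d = -0.20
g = -1.70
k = -10.85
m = 2.00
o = 2.22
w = -2.09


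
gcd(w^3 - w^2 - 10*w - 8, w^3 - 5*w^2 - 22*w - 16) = w^2 + 3*w + 2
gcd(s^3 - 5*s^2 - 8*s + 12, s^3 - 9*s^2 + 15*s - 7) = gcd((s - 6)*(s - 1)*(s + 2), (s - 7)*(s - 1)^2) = s - 1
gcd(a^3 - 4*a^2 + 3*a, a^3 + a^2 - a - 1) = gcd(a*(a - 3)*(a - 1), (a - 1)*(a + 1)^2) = a - 1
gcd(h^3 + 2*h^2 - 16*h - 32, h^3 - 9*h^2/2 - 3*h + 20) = h^2 - 2*h - 8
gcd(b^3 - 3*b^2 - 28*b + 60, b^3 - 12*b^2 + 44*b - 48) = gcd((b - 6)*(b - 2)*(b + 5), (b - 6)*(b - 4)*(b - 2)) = b^2 - 8*b + 12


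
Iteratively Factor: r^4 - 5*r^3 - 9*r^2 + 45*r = (r - 5)*(r^3 - 9*r) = r*(r - 5)*(r^2 - 9) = r*(r - 5)*(r + 3)*(r - 3)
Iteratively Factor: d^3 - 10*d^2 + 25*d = (d)*(d^2 - 10*d + 25) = d*(d - 5)*(d - 5)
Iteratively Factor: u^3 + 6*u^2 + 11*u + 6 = (u + 3)*(u^2 + 3*u + 2) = (u + 1)*(u + 3)*(u + 2)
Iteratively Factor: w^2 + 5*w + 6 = (w + 3)*(w + 2)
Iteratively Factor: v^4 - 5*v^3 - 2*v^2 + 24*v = (v + 2)*(v^3 - 7*v^2 + 12*v) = (v - 4)*(v + 2)*(v^2 - 3*v) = (v - 4)*(v - 3)*(v + 2)*(v)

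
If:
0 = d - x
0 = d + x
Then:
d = 0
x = 0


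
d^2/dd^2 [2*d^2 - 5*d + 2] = 4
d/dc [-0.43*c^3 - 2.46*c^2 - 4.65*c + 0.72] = -1.29*c^2 - 4.92*c - 4.65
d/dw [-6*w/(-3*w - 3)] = 2/(w + 1)^2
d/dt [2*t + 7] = 2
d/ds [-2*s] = -2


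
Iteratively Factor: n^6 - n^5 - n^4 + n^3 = (n)*(n^5 - n^4 - n^3 + n^2) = n*(n - 1)*(n^4 - n^2) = n^2*(n - 1)*(n^3 - n) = n^2*(n - 1)^2*(n^2 + n) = n^3*(n - 1)^2*(n + 1)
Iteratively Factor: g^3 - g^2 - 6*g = (g)*(g^2 - g - 6) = g*(g + 2)*(g - 3)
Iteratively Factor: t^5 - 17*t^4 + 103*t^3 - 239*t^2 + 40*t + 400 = (t - 5)*(t^4 - 12*t^3 + 43*t^2 - 24*t - 80) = (t - 5)*(t - 4)*(t^3 - 8*t^2 + 11*t + 20) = (t - 5)^2*(t - 4)*(t^2 - 3*t - 4) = (t - 5)^2*(t - 4)*(t + 1)*(t - 4)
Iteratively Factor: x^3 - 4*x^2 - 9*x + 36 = (x - 4)*(x^2 - 9) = (x - 4)*(x - 3)*(x + 3)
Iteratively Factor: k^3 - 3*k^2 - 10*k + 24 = (k + 3)*(k^2 - 6*k + 8) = (k - 2)*(k + 3)*(k - 4)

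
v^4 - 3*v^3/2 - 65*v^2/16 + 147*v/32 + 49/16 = (v - 2)*(v - 7/4)*(v + 1/2)*(v + 7/4)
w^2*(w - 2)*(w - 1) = w^4 - 3*w^3 + 2*w^2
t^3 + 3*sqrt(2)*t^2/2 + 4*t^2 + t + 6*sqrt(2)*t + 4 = (t + 4)*(t + sqrt(2)/2)*(t + sqrt(2))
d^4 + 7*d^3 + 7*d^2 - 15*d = d*(d - 1)*(d + 3)*(d + 5)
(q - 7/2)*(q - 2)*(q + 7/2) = q^3 - 2*q^2 - 49*q/4 + 49/2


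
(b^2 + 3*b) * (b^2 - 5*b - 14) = b^4 - 2*b^3 - 29*b^2 - 42*b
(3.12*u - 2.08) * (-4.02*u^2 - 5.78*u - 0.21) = -12.5424*u^3 - 9.672*u^2 + 11.3672*u + 0.4368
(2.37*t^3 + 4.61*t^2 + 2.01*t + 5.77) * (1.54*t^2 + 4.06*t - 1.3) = 3.6498*t^5 + 16.7216*t^4 + 18.731*t^3 + 11.0534*t^2 + 20.8132*t - 7.501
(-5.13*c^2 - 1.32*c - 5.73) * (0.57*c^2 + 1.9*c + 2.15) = -2.9241*c^4 - 10.4994*c^3 - 16.8036*c^2 - 13.725*c - 12.3195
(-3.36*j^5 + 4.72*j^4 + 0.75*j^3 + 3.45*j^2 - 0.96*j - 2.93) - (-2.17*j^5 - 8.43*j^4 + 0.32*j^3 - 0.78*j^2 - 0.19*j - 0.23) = -1.19*j^5 + 13.15*j^4 + 0.43*j^3 + 4.23*j^2 - 0.77*j - 2.7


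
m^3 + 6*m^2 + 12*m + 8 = (m + 2)^3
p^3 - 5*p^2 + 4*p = p*(p - 4)*(p - 1)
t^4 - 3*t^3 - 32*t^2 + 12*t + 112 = (t - 7)*(t - 2)*(t + 2)*(t + 4)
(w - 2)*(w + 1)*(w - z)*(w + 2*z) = w^4 + w^3*z - w^3 - 2*w^2*z^2 - w^2*z - 2*w^2 + 2*w*z^2 - 2*w*z + 4*z^2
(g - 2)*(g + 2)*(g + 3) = g^3 + 3*g^2 - 4*g - 12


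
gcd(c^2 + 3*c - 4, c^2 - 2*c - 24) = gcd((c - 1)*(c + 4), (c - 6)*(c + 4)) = c + 4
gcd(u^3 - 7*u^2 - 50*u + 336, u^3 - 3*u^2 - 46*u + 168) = u^2 + u - 42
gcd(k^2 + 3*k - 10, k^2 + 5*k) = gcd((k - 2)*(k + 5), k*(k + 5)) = k + 5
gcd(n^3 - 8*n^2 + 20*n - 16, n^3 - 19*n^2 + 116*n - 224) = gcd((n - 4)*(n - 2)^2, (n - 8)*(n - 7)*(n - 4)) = n - 4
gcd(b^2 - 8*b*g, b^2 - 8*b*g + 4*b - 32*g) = b - 8*g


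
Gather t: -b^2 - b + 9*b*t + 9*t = -b^2 - b + t*(9*b + 9)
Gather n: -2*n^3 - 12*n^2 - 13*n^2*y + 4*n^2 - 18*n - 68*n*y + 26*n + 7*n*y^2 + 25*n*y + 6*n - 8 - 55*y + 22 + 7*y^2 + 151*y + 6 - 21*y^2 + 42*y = -2*n^3 + n^2*(-13*y - 8) + n*(7*y^2 - 43*y + 14) - 14*y^2 + 138*y + 20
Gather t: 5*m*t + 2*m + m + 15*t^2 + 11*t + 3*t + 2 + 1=3*m + 15*t^2 + t*(5*m + 14) + 3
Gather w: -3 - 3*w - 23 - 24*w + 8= -27*w - 18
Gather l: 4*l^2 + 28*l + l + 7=4*l^2 + 29*l + 7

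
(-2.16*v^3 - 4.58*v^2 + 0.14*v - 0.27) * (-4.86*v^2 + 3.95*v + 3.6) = 10.4976*v^5 + 13.7268*v^4 - 26.5474*v^3 - 14.6228*v^2 - 0.5625*v - 0.972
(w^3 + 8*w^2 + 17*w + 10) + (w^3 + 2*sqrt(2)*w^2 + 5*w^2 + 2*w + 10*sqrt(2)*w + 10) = 2*w^3 + 2*sqrt(2)*w^2 + 13*w^2 + 10*sqrt(2)*w + 19*w + 20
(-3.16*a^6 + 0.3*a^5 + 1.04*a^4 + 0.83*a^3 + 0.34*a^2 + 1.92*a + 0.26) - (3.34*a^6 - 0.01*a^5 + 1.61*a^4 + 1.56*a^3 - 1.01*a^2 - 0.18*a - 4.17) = -6.5*a^6 + 0.31*a^5 - 0.57*a^4 - 0.73*a^3 + 1.35*a^2 + 2.1*a + 4.43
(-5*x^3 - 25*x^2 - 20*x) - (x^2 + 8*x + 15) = -5*x^3 - 26*x^2 - 28*x - 15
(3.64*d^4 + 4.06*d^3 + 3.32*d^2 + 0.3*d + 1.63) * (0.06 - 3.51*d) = -12.7764*d^5 - 14.0322*d^4 - 11.4096*d^3 - 0.8538*d^2 - 5.7033*d + 0.0978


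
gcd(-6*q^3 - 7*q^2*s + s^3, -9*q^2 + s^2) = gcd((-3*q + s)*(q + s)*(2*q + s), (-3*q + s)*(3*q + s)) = 3*q - s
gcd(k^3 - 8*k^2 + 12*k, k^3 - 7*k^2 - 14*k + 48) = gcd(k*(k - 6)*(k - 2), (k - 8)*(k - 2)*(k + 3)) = k - 2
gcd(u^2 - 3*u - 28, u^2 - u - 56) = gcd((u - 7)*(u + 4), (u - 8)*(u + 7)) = 1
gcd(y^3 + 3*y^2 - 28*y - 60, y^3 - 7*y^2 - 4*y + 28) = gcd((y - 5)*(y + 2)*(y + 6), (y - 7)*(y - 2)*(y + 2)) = y + 2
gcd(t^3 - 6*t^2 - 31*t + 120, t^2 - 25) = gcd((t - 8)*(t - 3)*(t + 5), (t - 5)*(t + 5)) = t + 5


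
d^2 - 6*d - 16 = (d - 8)*(d + 2)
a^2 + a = a*(a + 1)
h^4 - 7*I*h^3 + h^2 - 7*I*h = h*(h - 7*I)*(h - I)*(h + I)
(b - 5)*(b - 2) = b^2 - 7*b + 10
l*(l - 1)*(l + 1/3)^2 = l^4 - l^3/3 - 5*l^2/9 - l/9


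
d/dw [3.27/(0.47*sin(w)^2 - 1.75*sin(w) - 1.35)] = (5.7225 - 3.0738*sin(w))*cos(w)/(-0.47*sin(w)^2 + 1.75*sin(w) + 1.35)^2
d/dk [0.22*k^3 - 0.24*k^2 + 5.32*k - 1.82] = 0.66*k^2 - 0.48*k + 5.32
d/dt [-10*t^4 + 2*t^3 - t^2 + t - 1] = -40*t^3 + 6*t^2 - 2*t + 1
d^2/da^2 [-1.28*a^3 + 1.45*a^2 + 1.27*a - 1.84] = 2.9 - 7.68*a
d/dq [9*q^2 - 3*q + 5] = 18*q - 3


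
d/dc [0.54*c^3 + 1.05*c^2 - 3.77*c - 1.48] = 1.62*c^2 + 2.1*c - 3.77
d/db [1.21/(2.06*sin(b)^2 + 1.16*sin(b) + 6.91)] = -(4.9852*sin(b) + 1.4036)*cos(b)/(2.06*sin(b)^2 + 1.16*sin(b) + 6.91)^2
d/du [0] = 0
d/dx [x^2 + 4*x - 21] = 2*x + 4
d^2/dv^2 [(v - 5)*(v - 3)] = 2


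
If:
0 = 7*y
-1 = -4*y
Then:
No Solution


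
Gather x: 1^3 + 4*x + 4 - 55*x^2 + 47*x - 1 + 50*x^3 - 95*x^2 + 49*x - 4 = 50*x^3 - 150*x^2 + 100*x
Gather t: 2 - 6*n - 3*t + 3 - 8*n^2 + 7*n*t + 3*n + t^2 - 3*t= -8*n^2 - 3*n + t^2 + t*(7*n - 6) + 5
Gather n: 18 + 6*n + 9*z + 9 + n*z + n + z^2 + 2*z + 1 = n*(z + 7) + z^2 + 11*z + 28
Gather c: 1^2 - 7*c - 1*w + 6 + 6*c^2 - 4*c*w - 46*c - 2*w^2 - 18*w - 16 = 6*c^2 + c*(-4*w - 53) - 2*w^2 - 19*w - 9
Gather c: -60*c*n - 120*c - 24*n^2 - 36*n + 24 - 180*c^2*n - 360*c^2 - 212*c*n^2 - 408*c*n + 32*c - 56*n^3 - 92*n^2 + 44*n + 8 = c^2*(-180*n - 360) + c*(-212*n^2 - 468*n - 88) - 56*n^3 - 116*n^2 + 8*n + 32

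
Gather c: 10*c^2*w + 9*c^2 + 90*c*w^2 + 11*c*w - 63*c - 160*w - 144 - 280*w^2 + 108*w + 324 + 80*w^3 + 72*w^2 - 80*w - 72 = c^2*(10*w + 9) + c*(90*w^2 + 11*w - 63) + 80*w^3 - 208*w^2 - 132*w + 108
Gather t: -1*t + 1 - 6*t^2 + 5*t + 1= -6*t^2 + 4*t + 2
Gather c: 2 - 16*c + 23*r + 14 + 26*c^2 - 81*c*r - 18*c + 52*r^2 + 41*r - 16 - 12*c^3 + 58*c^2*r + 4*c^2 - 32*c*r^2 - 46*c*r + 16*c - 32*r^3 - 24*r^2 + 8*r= -12*c^3 + c^2*(58*r + 30) + c*(-32*r^2 - 127*r - 18) - 32*r^3 + 28*r^2 + 72*r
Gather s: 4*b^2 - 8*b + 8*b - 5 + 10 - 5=4*b^2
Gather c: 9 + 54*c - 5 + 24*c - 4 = 78*c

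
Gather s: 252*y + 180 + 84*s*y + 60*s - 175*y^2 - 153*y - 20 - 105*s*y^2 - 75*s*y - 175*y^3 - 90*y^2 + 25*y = s*(-105*y^2 + 9*y + 60) - 175*y^3 - 265*y^2 + 124*y + 160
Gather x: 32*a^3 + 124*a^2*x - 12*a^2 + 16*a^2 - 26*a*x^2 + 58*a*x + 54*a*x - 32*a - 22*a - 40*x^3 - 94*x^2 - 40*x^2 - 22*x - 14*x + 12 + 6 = 32*a^3 + 4*a^2 - 54*a - 40*x^3 + x^2*(-26*a - 134) + x*(124*a^2 + 112*a - 36) + 18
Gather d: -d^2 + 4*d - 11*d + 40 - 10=-d^2 - 7*d + 30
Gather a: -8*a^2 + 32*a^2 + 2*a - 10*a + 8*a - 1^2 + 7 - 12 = 24*a^2 - 6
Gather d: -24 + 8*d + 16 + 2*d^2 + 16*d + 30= 2*d^2 + 24*d + 22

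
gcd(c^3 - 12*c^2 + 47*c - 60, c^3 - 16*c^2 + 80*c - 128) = c - 4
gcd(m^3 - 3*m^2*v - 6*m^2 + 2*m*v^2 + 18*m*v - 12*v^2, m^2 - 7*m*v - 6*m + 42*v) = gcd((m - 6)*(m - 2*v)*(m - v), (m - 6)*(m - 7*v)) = m - 6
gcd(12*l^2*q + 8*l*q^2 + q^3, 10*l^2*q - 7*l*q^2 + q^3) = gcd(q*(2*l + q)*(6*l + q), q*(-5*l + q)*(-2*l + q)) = q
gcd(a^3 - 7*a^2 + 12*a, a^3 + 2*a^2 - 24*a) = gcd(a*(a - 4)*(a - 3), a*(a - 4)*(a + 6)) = a^2 - 4*a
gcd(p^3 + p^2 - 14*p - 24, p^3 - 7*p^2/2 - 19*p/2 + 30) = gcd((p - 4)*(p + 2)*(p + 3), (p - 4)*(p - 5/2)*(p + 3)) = p^2 - p - 12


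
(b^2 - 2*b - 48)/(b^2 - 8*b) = (b + 6)/b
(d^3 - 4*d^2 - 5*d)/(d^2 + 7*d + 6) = d*(d - 5)/(d + 6)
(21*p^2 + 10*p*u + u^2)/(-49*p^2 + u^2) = (-3*p - u)/(7*p - u)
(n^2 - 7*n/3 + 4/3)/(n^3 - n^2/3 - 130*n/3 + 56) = (n - 1)/(n^2 + n - 42)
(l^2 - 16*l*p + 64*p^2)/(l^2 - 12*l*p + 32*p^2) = (-l + 8*p)/(-l + 4*p)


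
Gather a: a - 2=a - 2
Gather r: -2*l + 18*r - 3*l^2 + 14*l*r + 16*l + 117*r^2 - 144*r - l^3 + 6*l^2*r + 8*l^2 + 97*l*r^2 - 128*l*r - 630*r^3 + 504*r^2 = -l^3 + 5*l^2 + 14*l - 630*r^3 + r^2*(97*l + 621) + r*(6*l^2 - 114*l - 126)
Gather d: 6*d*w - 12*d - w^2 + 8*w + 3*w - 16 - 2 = d*(6*w - 12) - w^2 + 11*w - 18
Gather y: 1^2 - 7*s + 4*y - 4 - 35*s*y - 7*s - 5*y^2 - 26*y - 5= -14*s - 5*y^2 + y*(-35*s - 22) - 8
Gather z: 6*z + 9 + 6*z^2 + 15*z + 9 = 6*z^2 + 21*z + 18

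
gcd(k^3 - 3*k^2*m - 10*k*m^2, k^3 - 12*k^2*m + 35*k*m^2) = k^2 - 5*k*m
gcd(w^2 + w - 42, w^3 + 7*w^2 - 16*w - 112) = w + 7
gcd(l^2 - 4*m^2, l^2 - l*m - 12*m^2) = 1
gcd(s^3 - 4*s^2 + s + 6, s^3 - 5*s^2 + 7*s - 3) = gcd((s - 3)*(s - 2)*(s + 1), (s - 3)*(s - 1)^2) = s - 3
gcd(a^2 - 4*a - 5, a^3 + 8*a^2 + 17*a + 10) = a + 1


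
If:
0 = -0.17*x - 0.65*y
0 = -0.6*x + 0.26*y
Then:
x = 0.00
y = 0.00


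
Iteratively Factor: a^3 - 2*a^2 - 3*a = (a + 1)*(a^2 - 3*a) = (a - 3)*(a + 1)*(a)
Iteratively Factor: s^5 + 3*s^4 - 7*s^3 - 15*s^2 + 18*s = (s - 1)*(s^4 + 4*s^3 - 3*s^2 - 18*s) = (s - 2)*(s - 1)*(s^3 + 6*s^2 + 9*s) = (s - 2)*(s - 1)*(s + 3)*(s^2 + 3*s) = (s - 2)*(s - 1)*(s + 3)^2*(s)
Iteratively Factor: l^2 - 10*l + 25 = (l - 5)*(l - 5)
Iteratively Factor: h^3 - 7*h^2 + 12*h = (h)*(h^2 - 7*h + 12) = h*(h - 4)*(h - 3)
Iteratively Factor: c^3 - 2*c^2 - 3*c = (c + 1)*(c^2 - 3*c) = (c - 3)*(c + 1)*(c)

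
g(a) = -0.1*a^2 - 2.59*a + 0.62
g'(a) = -0.2*a - 2.59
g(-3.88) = 9.16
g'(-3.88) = -1.81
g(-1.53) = 4.35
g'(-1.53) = -2.28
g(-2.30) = 6.05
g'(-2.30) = -2.13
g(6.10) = -18.90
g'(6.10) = -3.81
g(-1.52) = 4.33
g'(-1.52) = -2.29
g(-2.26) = 5.96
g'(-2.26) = -2.14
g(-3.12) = 7.73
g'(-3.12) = -1.97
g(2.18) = -5.50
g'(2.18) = -3.03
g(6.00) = -18.52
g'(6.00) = -3.79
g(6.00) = -18.52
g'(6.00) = -3.79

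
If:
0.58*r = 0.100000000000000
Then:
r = 0.17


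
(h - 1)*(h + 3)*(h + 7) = h^3 + 9*h^2 + 11*h - 21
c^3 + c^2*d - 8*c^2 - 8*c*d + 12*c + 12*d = (c - 6)*(c - 2)*(c + d)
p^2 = p^2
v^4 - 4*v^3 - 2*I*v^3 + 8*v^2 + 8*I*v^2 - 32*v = v*(v - 4)*(v - 4*I)*(v + 2*I)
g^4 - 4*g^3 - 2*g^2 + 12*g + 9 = (g - 3)^2*(g + 1)^2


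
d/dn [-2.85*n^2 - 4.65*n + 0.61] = -5.7*n - 4.65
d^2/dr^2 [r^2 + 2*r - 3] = 2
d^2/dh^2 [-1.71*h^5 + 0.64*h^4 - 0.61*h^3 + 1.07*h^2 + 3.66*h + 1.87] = -34.2*h^3 + 7.68*h^2 - 3.66*h + 2.14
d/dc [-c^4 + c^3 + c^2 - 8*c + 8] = -4*c^3 + 3*c^2 + 2*c - 8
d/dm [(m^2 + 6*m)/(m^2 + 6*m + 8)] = 16*(m + 3)/(m^4 + 12*m^3 + 52*m^2 + 96*m + 64)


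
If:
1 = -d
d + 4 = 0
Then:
No Solution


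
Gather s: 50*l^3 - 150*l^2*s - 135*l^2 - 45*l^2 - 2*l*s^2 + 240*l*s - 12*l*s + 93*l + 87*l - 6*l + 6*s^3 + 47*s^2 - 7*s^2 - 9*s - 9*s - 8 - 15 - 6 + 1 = 50*l^3 - 180*l^2 + 174*l + 6*s^3 + s^2*(40 - 2*l) + s*(-150*l^2 + 228*l - 18) - 28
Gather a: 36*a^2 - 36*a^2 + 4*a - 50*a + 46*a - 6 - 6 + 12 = 0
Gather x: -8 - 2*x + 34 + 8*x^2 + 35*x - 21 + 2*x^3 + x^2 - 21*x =2*x^3 + 9*x^2 + 12*x + 5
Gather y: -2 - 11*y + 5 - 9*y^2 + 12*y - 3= -9*y^2 + y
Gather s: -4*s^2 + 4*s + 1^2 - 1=-4*s^2 + 4*s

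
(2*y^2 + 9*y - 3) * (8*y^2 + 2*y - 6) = 16*y^4 + 76*y^3 - 18*y^2 - 60*y + 18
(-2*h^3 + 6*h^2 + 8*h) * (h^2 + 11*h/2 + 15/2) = -2*h^5 - 5*h^4 + 26*h^3 + 89*h^2 + 60*h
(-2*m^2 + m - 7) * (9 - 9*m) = 18*m^3 - 27*m^2 + 72*m - 63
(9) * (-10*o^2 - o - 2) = -90*o^2 - 9*o - 18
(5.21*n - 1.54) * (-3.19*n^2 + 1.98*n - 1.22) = -16.6199*n^3 + 15.2284*n^2 - 9.4054*n + 1.8788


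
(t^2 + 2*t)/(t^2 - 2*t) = (t + 2)/(t - 2)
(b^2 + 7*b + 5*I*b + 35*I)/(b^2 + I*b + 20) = (b + 7)/(b - 4*I)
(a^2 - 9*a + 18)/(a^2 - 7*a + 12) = (a - 6)/(a - 4)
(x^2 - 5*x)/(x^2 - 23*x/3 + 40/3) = 3*x/(3*x - 8)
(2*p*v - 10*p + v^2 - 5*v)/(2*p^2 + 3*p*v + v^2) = (v - 5)/(p + v)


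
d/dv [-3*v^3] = -9*v^2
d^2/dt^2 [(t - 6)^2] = 2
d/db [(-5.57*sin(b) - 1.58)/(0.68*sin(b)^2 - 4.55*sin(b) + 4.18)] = (3.7876*sin(b)^2 + 2.1488*sin(b) - 30.4716)*cos(b)/(0.4624*sin(b)^4 - 6.188*sin(b)^3 + 26.3873*sin(b)^2 - 38.038*sin(b) + 17.4724)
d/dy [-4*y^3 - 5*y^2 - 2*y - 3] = -12*y^2 - 10*y - 2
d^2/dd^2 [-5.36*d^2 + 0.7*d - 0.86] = -10.7200000000000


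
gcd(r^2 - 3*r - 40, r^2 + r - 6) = 1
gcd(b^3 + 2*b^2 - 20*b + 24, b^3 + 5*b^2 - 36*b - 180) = b + 6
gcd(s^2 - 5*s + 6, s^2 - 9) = s - 3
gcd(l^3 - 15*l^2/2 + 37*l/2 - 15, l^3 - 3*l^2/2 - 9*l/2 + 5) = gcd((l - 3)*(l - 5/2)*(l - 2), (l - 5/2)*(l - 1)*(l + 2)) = l - 5/2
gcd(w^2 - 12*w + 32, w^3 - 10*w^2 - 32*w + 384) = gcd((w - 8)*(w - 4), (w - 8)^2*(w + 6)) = w - 8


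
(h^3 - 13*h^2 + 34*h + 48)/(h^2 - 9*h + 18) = (h^2 - 7*h - 8)/(h - 3)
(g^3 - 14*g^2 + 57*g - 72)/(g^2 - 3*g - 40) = (g^2 - 6*g + 9)/(g + 5)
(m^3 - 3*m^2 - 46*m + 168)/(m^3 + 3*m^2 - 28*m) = (m - 6)/m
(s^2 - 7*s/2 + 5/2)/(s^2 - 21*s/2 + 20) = (s - 1)/(s - 8)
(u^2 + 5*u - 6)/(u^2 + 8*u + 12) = (u - 1)/(u + 2)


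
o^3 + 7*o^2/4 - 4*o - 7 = (o - 2)*(o + 7/4)*(o + 2)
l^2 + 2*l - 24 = (l - 4)*(l + 6)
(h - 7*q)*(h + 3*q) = h^2 - 4*h*q - 21*q^2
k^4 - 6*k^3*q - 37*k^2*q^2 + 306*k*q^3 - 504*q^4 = (k - 6*q)*(k - 4*q)*(k - 3*q)*(k + 7*q)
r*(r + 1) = r^2 + r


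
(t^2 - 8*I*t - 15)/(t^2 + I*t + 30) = (t - 3*I)/(t + 6*I)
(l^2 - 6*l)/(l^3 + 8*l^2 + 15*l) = (l - 6)/(l^2 + 8*l + 15)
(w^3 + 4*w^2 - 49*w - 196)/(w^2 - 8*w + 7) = (w^2 + 11*w + 28)/(w - 1)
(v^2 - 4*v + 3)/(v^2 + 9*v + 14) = (v^2 - 4*v + 3)/(v^2 + 9*v + 14)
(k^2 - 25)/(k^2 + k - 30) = (k + 5)/(k + 6)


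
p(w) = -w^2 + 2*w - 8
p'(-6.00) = 14.00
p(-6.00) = -56.00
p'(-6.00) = 14.00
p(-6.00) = -56.00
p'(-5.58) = 13.16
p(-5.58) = -50.30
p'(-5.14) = 12.28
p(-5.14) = -44.70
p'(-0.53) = 3.06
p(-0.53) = -9.34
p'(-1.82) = 5.64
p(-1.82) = -14.95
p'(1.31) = -0.62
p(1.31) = -7.10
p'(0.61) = 0.78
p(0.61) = -7.15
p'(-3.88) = 9.76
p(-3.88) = -30.81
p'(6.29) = -10.58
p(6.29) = -34.98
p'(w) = 2 - 2*w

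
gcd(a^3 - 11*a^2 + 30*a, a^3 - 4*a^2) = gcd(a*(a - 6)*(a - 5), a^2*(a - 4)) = a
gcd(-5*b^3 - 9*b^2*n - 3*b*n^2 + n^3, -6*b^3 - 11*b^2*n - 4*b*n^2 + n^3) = b^2 + 2*b*n + n^2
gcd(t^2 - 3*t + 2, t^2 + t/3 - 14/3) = t - 2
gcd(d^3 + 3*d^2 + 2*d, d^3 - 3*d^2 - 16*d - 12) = d^2 + 3*d + 2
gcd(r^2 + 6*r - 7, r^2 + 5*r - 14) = r + 7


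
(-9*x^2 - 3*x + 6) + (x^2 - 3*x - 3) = -8*x^2 - 6*x + 3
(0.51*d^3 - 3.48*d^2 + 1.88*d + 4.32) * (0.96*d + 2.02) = 0.4896*d^4 - 2.3106*d^3 - 5.2248*d^2 + 7.9448*d + 8.7264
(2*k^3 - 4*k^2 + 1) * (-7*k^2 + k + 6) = -14*k^5 + 30*k^4 + 8*k^3 - 31*k^2 + k + 6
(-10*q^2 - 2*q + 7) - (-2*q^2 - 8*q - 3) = -8*q^2 + 6*q + 10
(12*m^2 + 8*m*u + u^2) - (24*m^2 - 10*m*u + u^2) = -12*m^2 + 18*m*u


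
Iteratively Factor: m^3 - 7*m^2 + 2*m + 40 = (m + 2)*(m^2 - 9*m + 20) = (m - 4)*(m + 2)*(m - 5)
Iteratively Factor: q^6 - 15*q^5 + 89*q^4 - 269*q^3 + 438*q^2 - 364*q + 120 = (q - 2)*(q^5 - 13*q^4 + 63*q^3 - 143*q^2 + 152*q - 60) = (q - 3)*(q - 2)*(q^4 - 10*q^3 + 33*q^2 - 44*q + 20) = (q - 3)*(q - 2)^2*(q^3 - 8*q^2 + 17*q - 10) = (q - 3)*(q - 2)^2*(q - 1)*(q^2 - 7*q + 10) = (q - 5)*(q - 3)*(q - 2)^2*(q - 1)*(q - 2)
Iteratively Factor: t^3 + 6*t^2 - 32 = (t + 4)*(t^2 + 2*t - 8) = (t - 2)*(t + 4)*(t + 4)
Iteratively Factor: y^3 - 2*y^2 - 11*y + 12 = (y - 1)*(y^2 - y - 12) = (y - 4)*(y - 1)*(y + 3)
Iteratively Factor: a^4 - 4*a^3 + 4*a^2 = (a)*(a^3 - 4*a^2 + 4*a) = a^2*(a^2 - 4*a + 4) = a^2*(a - 2)*(a - 2)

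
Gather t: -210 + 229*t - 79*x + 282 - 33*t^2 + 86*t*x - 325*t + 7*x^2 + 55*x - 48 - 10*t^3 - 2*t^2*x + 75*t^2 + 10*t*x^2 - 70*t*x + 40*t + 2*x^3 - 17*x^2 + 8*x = -10*t^3 + t^2*(42 - 2*x) + t*(10*x^2 + 16*x - 56) + 2*x^3 - 10*x^2 - 16*x + 24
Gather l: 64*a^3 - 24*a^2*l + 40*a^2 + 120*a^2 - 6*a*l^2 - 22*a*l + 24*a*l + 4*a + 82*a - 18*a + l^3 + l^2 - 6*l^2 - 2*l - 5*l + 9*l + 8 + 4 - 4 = 64*a^3 + 160*a^2 + 68*a + l^3 + l^2*(-6*a - 5) + l*(-24*a^2 + 2*a + 2) + 8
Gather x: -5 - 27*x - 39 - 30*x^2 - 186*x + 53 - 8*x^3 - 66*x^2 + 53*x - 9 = -8*x^3 - 96*x^2 - 160*x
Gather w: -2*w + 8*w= 6*w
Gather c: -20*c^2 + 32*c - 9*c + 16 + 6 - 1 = -20*c^2 + 23*c + 21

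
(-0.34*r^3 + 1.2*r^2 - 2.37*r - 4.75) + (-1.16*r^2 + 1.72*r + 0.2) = -0.34*r^3 + 0.04*r^2 - 0.65*r - 4.55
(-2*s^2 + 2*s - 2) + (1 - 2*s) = -2*s^2 - 1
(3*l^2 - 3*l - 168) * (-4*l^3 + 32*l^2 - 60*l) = -12*l^5 + 108*l^4 + 396*l^3 - 5196*l^2 + 10080*l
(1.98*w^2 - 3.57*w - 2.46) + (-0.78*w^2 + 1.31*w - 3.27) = 1.2*w^2 - 2.26*w - 5.73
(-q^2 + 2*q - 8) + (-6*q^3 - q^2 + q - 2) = -6*q^3 - 2*q^2 + 3*q - 10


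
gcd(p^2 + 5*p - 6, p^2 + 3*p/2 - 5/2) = p - 1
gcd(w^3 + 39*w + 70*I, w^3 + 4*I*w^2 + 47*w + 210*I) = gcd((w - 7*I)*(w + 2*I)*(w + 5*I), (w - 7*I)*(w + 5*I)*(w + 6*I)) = w^2 - 2*I*w + 35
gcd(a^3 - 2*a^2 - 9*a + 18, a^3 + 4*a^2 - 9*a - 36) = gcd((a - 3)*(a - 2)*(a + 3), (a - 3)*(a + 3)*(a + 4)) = a^2 - 9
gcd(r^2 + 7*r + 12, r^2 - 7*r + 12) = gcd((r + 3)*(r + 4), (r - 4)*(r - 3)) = 1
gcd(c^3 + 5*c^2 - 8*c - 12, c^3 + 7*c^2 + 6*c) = c^2 + 7*c + 6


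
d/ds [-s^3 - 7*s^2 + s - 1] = -3*s^2 - 14*s + 1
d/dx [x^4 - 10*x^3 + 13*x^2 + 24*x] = 4*x^3 - 30*x^2 + 26*x + 24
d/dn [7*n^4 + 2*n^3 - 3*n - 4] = 28*n^3 + 6*n^2 - 3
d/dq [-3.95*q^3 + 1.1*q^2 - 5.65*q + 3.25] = -11.85*q^2 + 2.2*q - 5.65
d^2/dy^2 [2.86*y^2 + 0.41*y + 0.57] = 5.72000000000000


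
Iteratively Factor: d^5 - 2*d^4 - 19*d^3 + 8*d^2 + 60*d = (d)*(d^4 - 2*d^3 - 19*d^2 + 8*d + 60) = d*(d + 2)*(d^3 - 4*d^2 - 11*d + 30) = d*(d + 2)*(d + 3)*(d^2 - 7*d + 10) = d*(d - 5)*(d + 2)*(d + 3)*(d - 2)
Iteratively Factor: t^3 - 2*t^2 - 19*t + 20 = (t + 4)*(t^2 - 6*t + 5) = (t - 5)*(t + 4)*(t - 1)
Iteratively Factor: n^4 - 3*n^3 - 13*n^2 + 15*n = (n - 5)*(n^3 + 2*n^2 - 3*n) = n*(n - 5)*(n^2 + 2*n - 3) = n*(n - 5)*(n + 3)*(n - 1)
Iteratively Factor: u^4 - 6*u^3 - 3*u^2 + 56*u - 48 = (u - 4)*(u^3 - 2*u^2 - 11*u + 12) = (u - 4)*(u + 3)*(u^2 - 5*u + 4) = (u - 4)^2*(u + 3)*(u - 1)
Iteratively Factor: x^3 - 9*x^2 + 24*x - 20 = (x - 2)*(x^2 - 7*x + 10) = (x - 2)^2*(x - 5)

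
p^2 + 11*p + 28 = (p + 4)*(p + 7)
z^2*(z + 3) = z^3 + 3*z^2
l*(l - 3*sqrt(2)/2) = l^2 - 3*sqrt(2)*l/2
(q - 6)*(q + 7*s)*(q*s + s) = q^3*s + 7*q^2*s^2 - 5*q^2*s - 35*q*s^2 - 6*q*s - 42*s^2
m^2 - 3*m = m*(m - 3)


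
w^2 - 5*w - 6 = (w - 6)*(w + 1)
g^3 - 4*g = g*(g - 2)*(g + 2)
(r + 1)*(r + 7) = r^2 + 8*r + 7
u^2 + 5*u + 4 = (u + 1)*(u + 4)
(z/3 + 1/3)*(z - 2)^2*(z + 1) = z^4/3 - 2*z^3/3 - z^2 + 4*z/3 + 4/3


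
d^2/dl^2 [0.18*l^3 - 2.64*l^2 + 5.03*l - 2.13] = 1.08*l - 5.28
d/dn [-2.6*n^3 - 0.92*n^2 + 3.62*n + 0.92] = -7.8*n^2 - 1.84*n + 3.62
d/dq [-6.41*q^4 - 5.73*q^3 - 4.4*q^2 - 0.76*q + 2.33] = -25.64*q^3 - 17.19*q^2 - 8.8*q - 0.76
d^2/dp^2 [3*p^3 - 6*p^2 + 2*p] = 18*p - 12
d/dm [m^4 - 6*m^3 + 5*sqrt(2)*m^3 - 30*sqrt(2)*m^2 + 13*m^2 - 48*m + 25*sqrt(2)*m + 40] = 4*m^3 - 18*m^2 + 15*sqrt(2)*m^2 - 60*sqrt(2)*m + 26*m - 48 + 25*sqrt(2)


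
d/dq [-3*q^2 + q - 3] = 1 - 6*q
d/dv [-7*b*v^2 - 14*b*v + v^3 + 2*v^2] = -14*b*v - 14*b + 3*v^2 + 4*v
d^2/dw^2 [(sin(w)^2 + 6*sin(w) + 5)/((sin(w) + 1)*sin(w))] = 5*(cos(w)^2 + 1)/sin(w)^3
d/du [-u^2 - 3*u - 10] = -2*u - 3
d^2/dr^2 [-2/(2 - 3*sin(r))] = 6*(-3*sin(r)^2 - 2*sin(r) + 6)/(3*sin(r) - 2)^3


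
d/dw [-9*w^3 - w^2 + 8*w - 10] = -27*w^2 - 2*w + 8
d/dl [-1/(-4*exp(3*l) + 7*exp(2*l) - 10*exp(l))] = 2*(-6*exp(2*l) + 7*exp(l) - 5)*exp(-l)/(4*exp(2*l) - 7*exp(l) + 10)^2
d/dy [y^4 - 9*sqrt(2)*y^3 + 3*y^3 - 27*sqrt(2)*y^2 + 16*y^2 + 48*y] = 4*y^3 - 27*sqrt(2)*y^2 + 9*y^2 - 54*sqrt(2)*y + 32*y + 48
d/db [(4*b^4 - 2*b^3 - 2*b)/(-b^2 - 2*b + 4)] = 2*(-4*b^5 - 11*b^4 + 36*b^3 - 13*b^2 - 4)/(b^4 + 4*b^3 - 4*b^2 - 16*b + 16)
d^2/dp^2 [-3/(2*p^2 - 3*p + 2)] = 6*(4*p^2 - 6*p - (4*p - 3)^2 + 4)/(2*p^2 - 3*p + 2)^3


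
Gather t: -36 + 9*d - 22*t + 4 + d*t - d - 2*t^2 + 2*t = 8*d - 2*t^2 + t*(d - 20) - 32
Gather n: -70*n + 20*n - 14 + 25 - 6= 5 - 50*n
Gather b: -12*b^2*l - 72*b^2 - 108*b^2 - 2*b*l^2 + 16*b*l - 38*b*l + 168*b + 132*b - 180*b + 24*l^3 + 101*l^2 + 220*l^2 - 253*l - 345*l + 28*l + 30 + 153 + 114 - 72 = b^2*(-12*l - 180) + b*(-2*l^2 - 22*l + 120) + 24*l^3 + 321*l^2 - 570*l + 225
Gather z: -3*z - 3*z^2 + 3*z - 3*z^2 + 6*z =-6*z^2 + 6*z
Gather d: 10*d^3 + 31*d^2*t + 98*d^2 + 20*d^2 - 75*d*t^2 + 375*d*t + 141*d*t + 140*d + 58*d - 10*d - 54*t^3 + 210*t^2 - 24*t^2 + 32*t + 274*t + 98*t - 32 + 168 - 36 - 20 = 10*d^3 + d^2*(31*t + 118) + d*(-75*t^2 + 516*t + 188) - 54*t^3 + 186*t^2 + 404*t + 80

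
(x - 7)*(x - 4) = x^2 - 11*x + 28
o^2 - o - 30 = (o - 6)*(o + 5)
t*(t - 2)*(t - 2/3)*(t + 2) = t^4 - 2*t^3/3 - 4*t^2 + 8*t/3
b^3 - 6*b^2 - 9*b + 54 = (b - 6)*(b - 3)*(b + 3)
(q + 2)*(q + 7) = q^2 + 9*q + 14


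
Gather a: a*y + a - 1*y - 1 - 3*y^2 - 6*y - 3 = a*(y + 1) - 3*y^2 - 7*y - 4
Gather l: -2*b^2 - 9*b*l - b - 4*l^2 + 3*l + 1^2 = -2*b^2 - b - 4*l^2 + l*(3 - 9*b) + 1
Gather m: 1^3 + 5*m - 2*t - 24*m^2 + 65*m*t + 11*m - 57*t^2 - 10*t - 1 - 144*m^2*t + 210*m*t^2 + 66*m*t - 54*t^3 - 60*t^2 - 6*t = m^2*(-144*t - 24) + m*(210*t^2 + 131*t + 16) - 54*t^3 - 117*t^2 - 18*t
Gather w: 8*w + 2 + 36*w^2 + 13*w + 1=36*w^2 + 21*w + 3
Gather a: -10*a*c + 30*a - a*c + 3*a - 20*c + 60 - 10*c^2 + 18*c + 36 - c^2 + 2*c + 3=a*(33 - 11*c) - 11*c^2 + 99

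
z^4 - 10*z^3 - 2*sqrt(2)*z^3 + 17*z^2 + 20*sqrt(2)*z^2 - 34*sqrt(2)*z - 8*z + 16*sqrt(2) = (z - 8)*(z - 1)^2*(z - 2*sqrt(2))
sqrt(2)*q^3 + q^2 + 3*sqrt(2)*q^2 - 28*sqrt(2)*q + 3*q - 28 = (q - 4)*(q + 7)*(sqrt(2)*q + 1)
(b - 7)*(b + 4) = b^2 - 3*b - 28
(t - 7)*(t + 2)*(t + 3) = t^3 - 2*t^2 - 29*t - 42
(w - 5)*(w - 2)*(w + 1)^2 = w^4 - 5*w^3 - 3*w^2 + 13*w + 10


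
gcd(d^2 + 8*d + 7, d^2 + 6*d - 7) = d + 7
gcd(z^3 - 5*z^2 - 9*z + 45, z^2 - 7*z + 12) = z - 3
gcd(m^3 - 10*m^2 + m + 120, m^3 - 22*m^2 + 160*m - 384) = m - 8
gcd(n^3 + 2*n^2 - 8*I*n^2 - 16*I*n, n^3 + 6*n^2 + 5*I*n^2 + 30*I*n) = n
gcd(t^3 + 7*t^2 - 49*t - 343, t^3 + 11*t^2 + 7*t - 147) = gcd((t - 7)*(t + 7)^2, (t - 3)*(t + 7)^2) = t^2 + 14*t + 49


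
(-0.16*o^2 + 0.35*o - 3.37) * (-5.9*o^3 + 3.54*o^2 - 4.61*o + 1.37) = 0.944*o^5 - 2.6314*o^4 + 21.8596*o^3 - 13.7625*o^2 + 16.0152*o - 4.6169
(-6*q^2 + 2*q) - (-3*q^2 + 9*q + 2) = -3*q^2 - 7*q - 2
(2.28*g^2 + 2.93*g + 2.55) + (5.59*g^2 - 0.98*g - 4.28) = 7.87*g^2 + 1.95*g - 1.73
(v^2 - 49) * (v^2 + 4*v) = v^4 + 4*v^3 - 49*v^2 - 196*v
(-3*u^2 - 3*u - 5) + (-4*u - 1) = -3*u^2 - 7*u - 6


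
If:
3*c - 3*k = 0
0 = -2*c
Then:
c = 0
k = 0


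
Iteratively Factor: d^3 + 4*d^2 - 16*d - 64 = (d + 4)*(d^2 - 16) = (d - 4)*(d + 4)*(d + 4)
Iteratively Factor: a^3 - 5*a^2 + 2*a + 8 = (a - 2)*(a^2 - 3*a - 4) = (a - 2)*(a + 1)*(a - 4)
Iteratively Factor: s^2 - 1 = (s + 1)*(s - 1)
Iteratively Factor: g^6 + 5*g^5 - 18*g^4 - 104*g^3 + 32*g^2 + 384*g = (g + 4)*(g^5 + g^4 - 22*g^3 - 16*g^2 + 96*g) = g*(g + 4)*(g^4 + g^3 - 22*g^2 - 16*g + 96) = g*(g + 4)^2*(g^3 - 3*g^2 - 10*g + 24) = g*(g + 3)*(g + 4)^2*(g^2 - 6*g + 8) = g*(g - 2)*(g + 3)*(g + 4)^2*(g - 4)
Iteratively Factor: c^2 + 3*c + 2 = (c + 2)*(c + 1)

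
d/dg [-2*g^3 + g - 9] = 1 - 6*g^2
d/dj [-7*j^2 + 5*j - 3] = 5 - 14*j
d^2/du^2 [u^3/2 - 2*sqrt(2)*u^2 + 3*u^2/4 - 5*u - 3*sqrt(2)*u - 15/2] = 3*u - 4*sqrt(2) + 3/2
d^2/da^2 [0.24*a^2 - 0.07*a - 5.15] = 0.480000000000000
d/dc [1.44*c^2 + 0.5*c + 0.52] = 2.88*c + 0.5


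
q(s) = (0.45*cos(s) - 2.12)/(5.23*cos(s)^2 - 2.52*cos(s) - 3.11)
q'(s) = (10.46*sin(s)*cos(s) - 2.52*sin(s))*(0.45*cos(s) - 2.12)/(5.23*cos(s)^2 - 2.52*cos(s) - 3.11)^2 - 0.45*sin(s)/(5.23*cos(s)^2 - 2.52*cos(s) - 3.11)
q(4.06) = -6.89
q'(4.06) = -138.74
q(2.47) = -1.20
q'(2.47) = 3.72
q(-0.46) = 1.47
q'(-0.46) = 3.65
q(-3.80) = -1.15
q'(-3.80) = 3.39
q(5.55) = 0.85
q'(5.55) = 1.29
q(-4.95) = 0.59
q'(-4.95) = 0.14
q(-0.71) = 0.88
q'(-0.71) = 1.40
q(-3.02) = -0.56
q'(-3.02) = -0.18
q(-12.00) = 1.15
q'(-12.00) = -2.42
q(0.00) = 4.18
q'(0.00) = 0.00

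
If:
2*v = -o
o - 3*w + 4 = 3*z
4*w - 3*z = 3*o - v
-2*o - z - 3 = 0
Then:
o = -158/71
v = 79/71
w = -61/71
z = 103/71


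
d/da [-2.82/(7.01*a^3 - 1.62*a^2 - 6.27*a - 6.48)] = (59.3046*a^2 - 9.1368*a - 17.6814)/(-7.01*a^3 + 1.62*a^2 + 6.27*a + 6.48)^2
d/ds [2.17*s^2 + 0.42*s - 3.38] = 4.34*s + 0.42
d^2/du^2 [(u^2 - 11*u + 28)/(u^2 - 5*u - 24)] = 4*(-3*u^3 + 78*u^2 - 606*u + 1634)/(u^6 - 15*u^5 + 3*u^4 + 595*u^3 - 72*u^2 - 8640*u - 13824)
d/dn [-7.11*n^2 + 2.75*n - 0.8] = 2.75 - 14.22*n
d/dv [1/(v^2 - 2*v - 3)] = 2*(1 - v)/(-v^2 + 2*v + 3)^2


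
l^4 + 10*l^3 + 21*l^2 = l^2*(l + 3)*(l + 7)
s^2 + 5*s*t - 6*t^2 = (s - t)*(s + 6*t)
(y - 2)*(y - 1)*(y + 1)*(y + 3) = y^4 + y^3 - 7*y^2 - y + 6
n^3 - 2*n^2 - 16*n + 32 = (n - 4)*(n - 2)*(n + 4)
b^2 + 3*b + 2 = (b + 1)*(b + 2)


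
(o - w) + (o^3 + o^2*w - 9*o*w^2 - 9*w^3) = o^3 + o^2*w - 9*o*w^2 + o - 9*w^3 - w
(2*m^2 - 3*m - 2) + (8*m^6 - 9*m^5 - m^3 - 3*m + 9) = 8*m^6 - 9*m^5 - m^3 + 2*m^2 - 6*m + 7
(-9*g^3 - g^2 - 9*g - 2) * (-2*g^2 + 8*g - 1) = 18*g^5 - 70*g^4 + 19*g^3 - 67*g^2 - 7*g + 2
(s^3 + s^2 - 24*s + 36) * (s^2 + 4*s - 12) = s^5 + 5*s^4 - 32*s^3 - 72*s^2 + 432*s - 432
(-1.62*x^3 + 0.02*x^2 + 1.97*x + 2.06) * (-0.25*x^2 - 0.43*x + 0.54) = 0.405*x^5 + 0.6916*x^4 - 1.3759*x^3 - 1.3513*x^2 + 0.178*x + 1.1124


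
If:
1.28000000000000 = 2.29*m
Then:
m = 0.56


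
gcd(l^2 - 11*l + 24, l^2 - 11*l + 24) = l^2 - 11*l + 24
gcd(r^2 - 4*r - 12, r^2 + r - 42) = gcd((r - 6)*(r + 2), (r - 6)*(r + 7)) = r - 6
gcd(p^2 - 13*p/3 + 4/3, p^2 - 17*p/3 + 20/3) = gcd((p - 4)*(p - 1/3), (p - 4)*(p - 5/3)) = p - 4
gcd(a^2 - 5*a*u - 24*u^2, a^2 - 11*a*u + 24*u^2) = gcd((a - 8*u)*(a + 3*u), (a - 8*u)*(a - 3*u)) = -a + 8*u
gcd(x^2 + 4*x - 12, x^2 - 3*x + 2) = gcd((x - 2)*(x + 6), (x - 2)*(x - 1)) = x - 2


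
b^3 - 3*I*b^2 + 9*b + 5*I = (b - 5*I)*(b + I)^2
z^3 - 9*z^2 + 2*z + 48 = (z - 8)*(z - 3)*(z + 2)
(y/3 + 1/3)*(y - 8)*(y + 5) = y^3/3 - 2*y^2/3 - 43*y/3 - 40/3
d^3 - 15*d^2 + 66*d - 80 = (d - 8)*(d - 5)*(d - 2)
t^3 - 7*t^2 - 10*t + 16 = (t - 8)*(t - 1)*(t + 2)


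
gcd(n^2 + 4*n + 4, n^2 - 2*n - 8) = n + 2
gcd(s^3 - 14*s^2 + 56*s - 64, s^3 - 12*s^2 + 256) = s - 8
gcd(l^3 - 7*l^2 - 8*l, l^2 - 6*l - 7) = l + 1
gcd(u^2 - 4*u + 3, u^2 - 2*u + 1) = u - 1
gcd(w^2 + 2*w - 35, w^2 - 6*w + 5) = w - 5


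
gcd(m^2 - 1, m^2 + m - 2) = m - 1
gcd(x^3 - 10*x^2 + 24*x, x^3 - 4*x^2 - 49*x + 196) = x - 4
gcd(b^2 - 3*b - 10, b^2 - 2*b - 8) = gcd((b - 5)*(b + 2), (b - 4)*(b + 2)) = b + 2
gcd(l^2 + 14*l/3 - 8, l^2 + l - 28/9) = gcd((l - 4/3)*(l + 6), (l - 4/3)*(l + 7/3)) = l - 4/3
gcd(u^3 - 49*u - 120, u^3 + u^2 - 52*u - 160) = u^2 - 3*u - 40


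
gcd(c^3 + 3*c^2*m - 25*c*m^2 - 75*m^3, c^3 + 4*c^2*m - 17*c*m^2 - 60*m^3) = c^2 + 8*c*m + 15*m^2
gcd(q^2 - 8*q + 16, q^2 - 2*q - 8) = q - 4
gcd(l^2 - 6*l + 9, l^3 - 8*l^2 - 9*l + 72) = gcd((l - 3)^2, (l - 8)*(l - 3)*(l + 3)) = l - 3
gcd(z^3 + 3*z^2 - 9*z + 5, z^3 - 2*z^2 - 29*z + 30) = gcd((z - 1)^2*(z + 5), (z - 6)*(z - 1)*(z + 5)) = z^2 + 4*z - 5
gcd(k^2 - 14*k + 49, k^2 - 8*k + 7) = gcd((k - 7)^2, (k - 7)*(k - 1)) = k - 7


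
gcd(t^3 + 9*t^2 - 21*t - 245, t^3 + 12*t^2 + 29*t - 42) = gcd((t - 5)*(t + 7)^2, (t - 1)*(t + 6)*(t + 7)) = t + 7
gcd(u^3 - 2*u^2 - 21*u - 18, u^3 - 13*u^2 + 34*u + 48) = u^2 - 5*u - 6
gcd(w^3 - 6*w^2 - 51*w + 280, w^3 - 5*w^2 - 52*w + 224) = w^2 - w - 56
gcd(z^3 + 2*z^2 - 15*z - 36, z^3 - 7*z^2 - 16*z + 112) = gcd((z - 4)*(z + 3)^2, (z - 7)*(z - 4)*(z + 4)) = z - 4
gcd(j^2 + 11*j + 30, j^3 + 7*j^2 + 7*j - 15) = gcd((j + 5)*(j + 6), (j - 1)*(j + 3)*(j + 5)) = j + 5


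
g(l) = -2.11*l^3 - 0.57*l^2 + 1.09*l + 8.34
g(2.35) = -19.63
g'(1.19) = -9.23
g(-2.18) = 25.12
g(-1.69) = 15.05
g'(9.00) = -521.90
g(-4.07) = 136.72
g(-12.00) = 3559.26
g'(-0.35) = 0.71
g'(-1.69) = -15.06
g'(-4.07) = -99.13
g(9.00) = -1566.21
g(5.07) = -275.77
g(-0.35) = 7.98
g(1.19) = 5.27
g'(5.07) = -167.40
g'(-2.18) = -26.51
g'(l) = -6.33*l^2 - 1.14*l + 1.09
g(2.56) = -28.01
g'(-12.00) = -896.75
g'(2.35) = -36.55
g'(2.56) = -43.31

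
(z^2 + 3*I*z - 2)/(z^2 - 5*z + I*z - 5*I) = (z + 2*I)/(z - 5)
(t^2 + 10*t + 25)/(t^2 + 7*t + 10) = (t + 5)/(t + 2)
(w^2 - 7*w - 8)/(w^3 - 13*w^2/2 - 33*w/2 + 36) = 2*(w + 1)/(2*w^2 + 3*w - 9)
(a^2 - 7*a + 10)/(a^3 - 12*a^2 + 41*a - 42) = (a - 5)/(a^2 - 10*a + 21)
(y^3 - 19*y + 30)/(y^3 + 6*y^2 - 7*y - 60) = (y - 2)/(y + 4)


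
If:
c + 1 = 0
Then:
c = -1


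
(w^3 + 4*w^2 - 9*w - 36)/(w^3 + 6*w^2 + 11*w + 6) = (w^2 + w - 12)/(w^2 + 3*w + 2)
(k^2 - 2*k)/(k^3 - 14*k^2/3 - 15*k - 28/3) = 3*k*(2 - k)/(-3*k^3 + 14*k^2 + 45*k + 28)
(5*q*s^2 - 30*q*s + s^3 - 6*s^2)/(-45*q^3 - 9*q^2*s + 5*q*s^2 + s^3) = s*(6 - s)/(9*q^2 - s^2)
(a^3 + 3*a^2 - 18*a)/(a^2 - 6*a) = (a^2 + 3*a - 18)/(a - 6)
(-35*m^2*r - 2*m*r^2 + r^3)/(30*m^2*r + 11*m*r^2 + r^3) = (-7*m + r)/(6*m + r)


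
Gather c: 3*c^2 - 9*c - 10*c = 3*c^2 - 19*c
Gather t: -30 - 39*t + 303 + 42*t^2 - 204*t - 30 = 42*t^2 - 243*t + 243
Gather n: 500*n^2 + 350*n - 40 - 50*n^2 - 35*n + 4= 450*n^2 + 315*n - 36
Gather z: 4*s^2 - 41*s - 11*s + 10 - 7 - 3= 4*s^2 - 52*s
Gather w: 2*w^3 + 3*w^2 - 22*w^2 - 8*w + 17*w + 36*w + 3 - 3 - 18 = 2*w^3 - 19*w^2 + 45*w - 18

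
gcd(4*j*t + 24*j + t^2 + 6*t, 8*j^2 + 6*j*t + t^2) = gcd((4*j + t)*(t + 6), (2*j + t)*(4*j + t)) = 4*j + t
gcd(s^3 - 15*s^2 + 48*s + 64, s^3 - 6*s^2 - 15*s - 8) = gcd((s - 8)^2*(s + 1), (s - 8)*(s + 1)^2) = s^2 - 7*s - 8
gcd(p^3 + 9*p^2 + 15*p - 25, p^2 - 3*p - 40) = p + 5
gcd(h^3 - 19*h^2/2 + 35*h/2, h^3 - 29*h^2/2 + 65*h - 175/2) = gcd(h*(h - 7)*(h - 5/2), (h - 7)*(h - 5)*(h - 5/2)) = h^2 - 19*h/2 + 35/2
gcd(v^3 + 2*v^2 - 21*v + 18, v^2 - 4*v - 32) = 1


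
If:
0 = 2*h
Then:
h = 0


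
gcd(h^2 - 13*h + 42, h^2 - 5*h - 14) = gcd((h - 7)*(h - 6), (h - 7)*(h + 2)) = h - 7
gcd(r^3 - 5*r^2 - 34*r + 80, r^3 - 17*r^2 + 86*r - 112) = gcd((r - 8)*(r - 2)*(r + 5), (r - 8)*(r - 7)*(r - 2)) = r^2 - 10*r + 16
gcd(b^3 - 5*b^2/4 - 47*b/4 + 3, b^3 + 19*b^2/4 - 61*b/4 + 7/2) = b - 1/4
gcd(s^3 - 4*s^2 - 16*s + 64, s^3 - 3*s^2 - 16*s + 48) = s^2 - 16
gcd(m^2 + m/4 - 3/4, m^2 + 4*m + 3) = m + 1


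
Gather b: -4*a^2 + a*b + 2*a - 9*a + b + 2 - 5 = -4*a^2 - 7*a + b*(a + 1) - 3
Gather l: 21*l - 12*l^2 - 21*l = -12*l^2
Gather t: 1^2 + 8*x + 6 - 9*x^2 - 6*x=-9*x^2 + 2*x + 7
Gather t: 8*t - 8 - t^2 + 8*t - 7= -t^2 + 16*t - 15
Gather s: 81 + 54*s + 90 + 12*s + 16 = 66*s + 187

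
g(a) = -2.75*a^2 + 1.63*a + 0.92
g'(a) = 1.63 - 5.5*a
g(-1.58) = -8.52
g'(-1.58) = 10.32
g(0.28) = 1.16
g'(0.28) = 0.09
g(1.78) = -4.89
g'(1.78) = -8.16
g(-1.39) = -6.66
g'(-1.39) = 9.28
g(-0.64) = -1.25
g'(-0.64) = 5.15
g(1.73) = -4.49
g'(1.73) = -7.88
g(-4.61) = -65.04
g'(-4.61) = 26.98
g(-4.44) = -60.53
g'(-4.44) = 26.05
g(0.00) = 0.92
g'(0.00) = 1.63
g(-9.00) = -236.50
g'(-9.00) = 51.13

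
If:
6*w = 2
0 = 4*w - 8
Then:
No Solution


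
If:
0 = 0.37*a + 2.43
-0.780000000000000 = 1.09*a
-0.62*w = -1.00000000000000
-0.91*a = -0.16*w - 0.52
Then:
No Solution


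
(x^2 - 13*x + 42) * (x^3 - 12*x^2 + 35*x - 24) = x^5 - 25*x^4 + 233*x^3 - 983*x^2 + 1782*x - 1008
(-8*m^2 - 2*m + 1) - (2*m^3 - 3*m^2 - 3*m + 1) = -2*m^3 - 5*m^2 + m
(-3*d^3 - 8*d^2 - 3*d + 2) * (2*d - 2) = -6*d^4 - 10*d^3 + 10*d^2 + 10*d - 4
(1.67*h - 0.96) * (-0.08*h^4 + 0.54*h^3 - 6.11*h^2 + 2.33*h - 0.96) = -0.1336*h^5 + 0.9786*h^4 - 10.7221*h^3 + 9.7567*h^2 - 3.84*h + 0.9216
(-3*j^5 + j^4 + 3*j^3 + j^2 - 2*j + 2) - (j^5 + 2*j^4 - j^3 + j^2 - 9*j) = -4*j^5 - j^4 + 4*j^3 + 7*j + 2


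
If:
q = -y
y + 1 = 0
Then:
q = 1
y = -1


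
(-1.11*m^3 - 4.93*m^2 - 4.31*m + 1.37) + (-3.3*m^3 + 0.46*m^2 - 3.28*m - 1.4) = -4.41*m^3 - 4.47*m^2 - 7.59*m - 0.0299999999999998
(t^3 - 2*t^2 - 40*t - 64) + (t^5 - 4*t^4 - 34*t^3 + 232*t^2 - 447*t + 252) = t^5 - 4*t^4 - 33*t^3 + 230*t^2 - 487*t + 188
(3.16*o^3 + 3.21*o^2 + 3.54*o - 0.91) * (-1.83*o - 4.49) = -5.7828*o^4 - 20.0627*o^3 - 20.8911*o^2 - 14.2293*o + 4.0859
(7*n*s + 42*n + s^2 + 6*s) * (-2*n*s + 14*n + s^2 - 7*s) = -14*n^2*s^2 + 14*n^2*s + 588*n^2 + 5*n*s^3 - 5*n*s^2 - 210*n*s + s^4 - s^3 - 42*s^2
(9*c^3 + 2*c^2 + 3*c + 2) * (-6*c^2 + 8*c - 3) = -54*c^5 + 60*c^4 - 29*c^3 + 6*c^2 + 7*c - 6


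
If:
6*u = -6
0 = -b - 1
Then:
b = -1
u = -1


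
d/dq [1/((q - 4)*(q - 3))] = (7 - 2*q)/(q^4 - 14*q^3 + 73*q^2 - 168*q + 144)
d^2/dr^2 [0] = 0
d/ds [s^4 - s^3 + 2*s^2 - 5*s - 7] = 4*s^3 - 3*s^2 + 4*s - 5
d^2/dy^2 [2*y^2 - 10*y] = 4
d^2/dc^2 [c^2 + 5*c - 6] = 2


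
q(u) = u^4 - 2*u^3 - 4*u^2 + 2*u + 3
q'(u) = 4*u^3 - 6*u^2 - 8*u + 2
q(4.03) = 78.96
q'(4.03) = 134.12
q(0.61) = 2.42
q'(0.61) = -4.20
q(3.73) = 44.59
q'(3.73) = 96.26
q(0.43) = 3.00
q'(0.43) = -2.23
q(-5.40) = 1040.79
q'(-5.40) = -759.62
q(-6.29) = 1895.20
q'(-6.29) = -1180.50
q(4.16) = 97.60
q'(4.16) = 152.85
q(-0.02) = 2.96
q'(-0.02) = 2.16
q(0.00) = 3.00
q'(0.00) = 2.00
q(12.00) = 16731.00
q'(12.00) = 5954.00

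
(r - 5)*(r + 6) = r^2 + r - 30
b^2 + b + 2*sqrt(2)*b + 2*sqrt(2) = (b + 1)*(b + 2*sqrt(2))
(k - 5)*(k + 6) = k^2 + k - 30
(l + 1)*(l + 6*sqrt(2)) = l^2 + l + 6*sqrt(2)*l + 6*sqrt(2)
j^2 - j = j*(j - 1)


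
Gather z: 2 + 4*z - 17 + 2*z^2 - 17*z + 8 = 2*z^2 - 13*z - 7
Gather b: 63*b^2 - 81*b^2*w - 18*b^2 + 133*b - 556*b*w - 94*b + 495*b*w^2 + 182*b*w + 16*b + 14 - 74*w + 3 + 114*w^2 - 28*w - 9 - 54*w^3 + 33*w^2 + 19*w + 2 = b^2*(45 - 81*w) + b*(495*w^2 - 374*w + 55) - 54*w^3 + 147*w^2 - 83*w + 10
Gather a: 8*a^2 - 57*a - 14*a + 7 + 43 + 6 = 8*a^2 - 71*a + 56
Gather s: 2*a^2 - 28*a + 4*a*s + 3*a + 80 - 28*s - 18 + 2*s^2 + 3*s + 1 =2*a^2 - 25*a + 2*s^2 + s*(4*a - 25) + 63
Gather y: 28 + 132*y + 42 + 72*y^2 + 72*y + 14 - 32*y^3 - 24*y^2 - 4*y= -32*y^3 + 48*y^2 + 200*y + 84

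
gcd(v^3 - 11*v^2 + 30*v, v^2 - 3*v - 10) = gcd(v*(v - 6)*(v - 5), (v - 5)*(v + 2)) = v - 5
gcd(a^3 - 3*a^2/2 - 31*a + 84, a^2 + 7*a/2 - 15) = a + 6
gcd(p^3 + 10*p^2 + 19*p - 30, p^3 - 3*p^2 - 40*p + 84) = p + 6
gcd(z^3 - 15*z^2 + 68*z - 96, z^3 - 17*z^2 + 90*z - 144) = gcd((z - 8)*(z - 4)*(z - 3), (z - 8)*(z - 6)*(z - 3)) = z^2 - 11*z + 24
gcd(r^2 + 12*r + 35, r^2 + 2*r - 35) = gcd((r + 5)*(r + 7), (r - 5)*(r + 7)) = r + 7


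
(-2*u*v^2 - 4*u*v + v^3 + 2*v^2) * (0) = 0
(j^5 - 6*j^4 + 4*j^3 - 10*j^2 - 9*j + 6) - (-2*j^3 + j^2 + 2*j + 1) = j^5 - 6*j^4 + 6*j^3 - 11*j^2 - 11*j + 5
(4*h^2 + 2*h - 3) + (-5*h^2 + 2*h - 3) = -h^2 + 4*h - 6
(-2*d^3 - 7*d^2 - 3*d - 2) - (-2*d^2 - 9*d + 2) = -2*d^3 - 5*d^2 + 6*d - 4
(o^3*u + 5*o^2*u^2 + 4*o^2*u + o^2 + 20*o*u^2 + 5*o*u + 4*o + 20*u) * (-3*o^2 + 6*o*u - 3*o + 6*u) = -3*o^5*u - 9*o^4*u^2 - 15*o^4*u - 3*o^4 + 30*o^3*u^3 - 45*o^3*u^2 - 21*o^3*u - 15*o^3 + 150*o^2*u^3 - 6*o^2*u^2 - 45*o^2*u - 12*o^2 + 120*o*u^3 + 150*o*u^2 - 36*o*u + 120*u^2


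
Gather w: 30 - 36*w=30 - 36*w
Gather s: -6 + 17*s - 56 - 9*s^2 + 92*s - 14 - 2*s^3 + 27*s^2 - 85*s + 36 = -2*s^3 + 18*s^2 + 24*s - 40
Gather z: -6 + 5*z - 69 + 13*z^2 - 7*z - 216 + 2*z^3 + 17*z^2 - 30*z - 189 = 2*z^3 + 30*z^2 - 32*z - 480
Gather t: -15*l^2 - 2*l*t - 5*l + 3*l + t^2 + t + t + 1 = -15*l^2 - 2*l + t^2 + t*(2 - 2*l) + 1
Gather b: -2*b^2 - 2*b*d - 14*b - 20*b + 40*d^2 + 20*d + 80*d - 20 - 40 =-2*b^2 + b*(-2*d - 34) + 40*d^2 + 100*d - 60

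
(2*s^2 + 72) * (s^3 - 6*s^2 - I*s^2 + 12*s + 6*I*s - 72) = 2*s^5 - 12*s^4 - 2*I*s^4 + 96*s^3 + 12*I*s^3 - 576*s^2 - 72*I*s^2 + 864*s + 432*I*s - 5184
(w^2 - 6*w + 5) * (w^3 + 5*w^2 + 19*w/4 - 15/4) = w^5 - w^4 - 81*w^3/4 - 29*w^2/4 + 185*w/4 - 75/4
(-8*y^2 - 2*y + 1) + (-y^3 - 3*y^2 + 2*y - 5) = -y^3 - 11*y^2 - 4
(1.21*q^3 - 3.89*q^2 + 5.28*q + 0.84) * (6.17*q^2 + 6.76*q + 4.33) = 7.4657*q^5 - 15.8217*q^4 + 11.5205*q^3 + 24.0319*q^2 + 28.5408*q + 3.6372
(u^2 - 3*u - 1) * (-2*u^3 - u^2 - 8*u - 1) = -2*u^5 + 5*u^4 - 3*u^3 + 24*u^2 + 11*u + 1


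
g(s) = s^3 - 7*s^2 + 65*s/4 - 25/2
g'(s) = 3*s^2 - 14*s + 65/4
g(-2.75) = -130.92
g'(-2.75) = 77.44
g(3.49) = 1.46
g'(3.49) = 3.93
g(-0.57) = -24.22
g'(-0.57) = 25.20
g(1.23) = -1.24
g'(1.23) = 3.57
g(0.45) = -6.51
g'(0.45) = 10.56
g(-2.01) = -81.56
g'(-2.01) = 56.51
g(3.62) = 2.03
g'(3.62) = 4.88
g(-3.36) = -184.06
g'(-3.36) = 97.16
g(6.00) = 49.00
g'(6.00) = 40.25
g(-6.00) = -578.00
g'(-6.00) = 208.25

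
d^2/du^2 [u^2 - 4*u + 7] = 2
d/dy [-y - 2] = -1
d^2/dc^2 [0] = 0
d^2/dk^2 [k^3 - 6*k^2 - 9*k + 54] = 6*k - 12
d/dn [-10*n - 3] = -10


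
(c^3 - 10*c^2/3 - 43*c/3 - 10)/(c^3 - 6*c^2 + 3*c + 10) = (c^2 - 13*c/3 - 10)/(c^2 - 7*c + 10)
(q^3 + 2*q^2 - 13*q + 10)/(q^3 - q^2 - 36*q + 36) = (q^2 + 3*q - 10)/(q^2 - 36)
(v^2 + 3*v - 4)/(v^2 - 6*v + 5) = (v + 4)/(v - 5)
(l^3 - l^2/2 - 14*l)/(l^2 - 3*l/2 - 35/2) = l*(l - 4)/(l - 5)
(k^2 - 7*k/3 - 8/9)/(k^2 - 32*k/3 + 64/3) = (k + 1/3)/(k - 8)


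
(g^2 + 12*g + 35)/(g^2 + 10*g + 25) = (g + 7)/(g + 5)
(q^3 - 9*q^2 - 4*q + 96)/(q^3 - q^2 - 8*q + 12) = (q^2 - 12*q + 32)/(q^2 - 4*q + 4)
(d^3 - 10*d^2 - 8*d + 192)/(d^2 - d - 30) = (d^2 - 4*d - 32)/(d + 5)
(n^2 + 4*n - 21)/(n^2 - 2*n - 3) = (n + 7)/(n + 1)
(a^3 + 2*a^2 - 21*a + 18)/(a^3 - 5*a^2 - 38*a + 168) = (a^2 - 4*a + 3)/(a^2 - 11*a + 28)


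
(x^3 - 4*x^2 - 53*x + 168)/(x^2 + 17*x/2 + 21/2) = 2*(x^2 - 11*x + 24)/(2*x + 3)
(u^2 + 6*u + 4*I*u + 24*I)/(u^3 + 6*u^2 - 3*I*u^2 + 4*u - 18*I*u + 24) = (u + 4*I)/(u^2 - 3*I*u + 4)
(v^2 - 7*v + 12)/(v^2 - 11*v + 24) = (v - 4)/(v - 8)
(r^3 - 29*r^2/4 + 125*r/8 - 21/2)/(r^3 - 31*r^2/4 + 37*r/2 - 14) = (r - 3/2)/(r - 2)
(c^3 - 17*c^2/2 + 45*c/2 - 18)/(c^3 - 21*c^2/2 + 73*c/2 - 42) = (2*c - 3)/(2*c - 7)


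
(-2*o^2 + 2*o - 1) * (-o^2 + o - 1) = 2*o^4 - 4*o^3 + 5*o^2 - 3*o + 1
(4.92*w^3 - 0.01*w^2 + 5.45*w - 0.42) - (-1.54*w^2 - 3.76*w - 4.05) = 4.92*w^3 + 1.53*w^2 + 9.21*w + 3.63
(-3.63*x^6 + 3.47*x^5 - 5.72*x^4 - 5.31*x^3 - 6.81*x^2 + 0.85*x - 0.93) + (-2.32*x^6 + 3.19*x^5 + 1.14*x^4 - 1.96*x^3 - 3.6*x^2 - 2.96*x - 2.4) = -5.95*x^6 + 6.66*x^5 - 4.58*x^4 - 7.27*x^3 - 10.41*x^2 - 2.11*x - 3.33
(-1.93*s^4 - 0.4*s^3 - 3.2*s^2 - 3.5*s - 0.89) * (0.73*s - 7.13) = -1.4089*s^5 + 13.4689*s^4 + 0.516*s^3 + 20.261*s^2 + 24.3053*s + 6.3457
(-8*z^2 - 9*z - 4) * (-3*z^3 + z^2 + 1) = 24*z^5 + 19*z^4 + 3*z^3 - 12*z^2 - 9*z - 4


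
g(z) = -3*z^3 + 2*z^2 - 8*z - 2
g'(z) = -9*z^2 + 4*z - 8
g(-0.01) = -1.92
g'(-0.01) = -8.04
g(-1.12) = 13.68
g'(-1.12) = -23.77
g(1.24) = -14.56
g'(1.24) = -16.88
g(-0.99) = 10.79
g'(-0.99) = -20.78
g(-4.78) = 409.58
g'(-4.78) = -232.76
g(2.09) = -37.37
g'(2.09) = -38.95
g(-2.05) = 48.65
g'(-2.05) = -54.02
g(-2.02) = 47.05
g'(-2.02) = -52.80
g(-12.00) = 5566.00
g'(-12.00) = -1352.00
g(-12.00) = 5566.00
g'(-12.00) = -1352.00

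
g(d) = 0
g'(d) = 0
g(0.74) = 0.00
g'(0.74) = 0.00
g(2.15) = 0.00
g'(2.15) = 0.00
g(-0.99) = 0.00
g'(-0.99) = 0.00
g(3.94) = 0.00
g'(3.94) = 0.00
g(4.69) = 0.00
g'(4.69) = 0.00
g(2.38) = 0.00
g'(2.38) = 0.00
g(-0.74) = 0.00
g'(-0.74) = 0.00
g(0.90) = 0.00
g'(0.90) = 0.00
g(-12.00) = 0.00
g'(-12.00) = 0.00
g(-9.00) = 0.00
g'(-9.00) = 0.00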